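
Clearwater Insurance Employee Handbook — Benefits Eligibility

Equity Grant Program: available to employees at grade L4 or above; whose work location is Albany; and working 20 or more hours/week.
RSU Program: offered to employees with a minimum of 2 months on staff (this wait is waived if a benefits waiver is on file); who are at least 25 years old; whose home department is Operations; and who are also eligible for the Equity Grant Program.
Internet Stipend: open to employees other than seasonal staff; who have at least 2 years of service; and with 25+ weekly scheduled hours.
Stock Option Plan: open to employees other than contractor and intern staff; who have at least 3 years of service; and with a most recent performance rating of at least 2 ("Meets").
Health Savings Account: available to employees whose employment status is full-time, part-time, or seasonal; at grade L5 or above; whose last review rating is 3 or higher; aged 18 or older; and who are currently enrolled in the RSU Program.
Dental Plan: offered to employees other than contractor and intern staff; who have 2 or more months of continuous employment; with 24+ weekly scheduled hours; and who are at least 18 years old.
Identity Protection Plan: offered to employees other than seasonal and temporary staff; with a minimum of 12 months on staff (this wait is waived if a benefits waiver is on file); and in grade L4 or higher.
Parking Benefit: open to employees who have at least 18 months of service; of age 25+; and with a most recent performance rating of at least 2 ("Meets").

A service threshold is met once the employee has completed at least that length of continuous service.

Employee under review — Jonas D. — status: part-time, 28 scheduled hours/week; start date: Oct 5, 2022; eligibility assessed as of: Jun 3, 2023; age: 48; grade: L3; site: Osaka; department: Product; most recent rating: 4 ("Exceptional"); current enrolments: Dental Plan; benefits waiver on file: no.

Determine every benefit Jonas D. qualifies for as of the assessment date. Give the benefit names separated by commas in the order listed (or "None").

Service from Oct 5, 2022 to Jun 3, 2023: 241 days.
Equity Grant Program — grade L3 < L4 ✗ → not eligible.
RSU Program — no waiver, service 241 days ≥ 2 months (≈60 days) ✓; age 48 ≥ 25 ✓; dept Product ✗ → not eligible.
Internet Stipend — status part-time ✓ (not excluded); service 241 days < 2 years (≈730 days) ✗ → not eligible.
Stock Option Plan — status part-time ✓ (not excluded); service 241 days < 3 years (≈1095 days) ✗ → not eligible.
Health Savings Account — status part-time ✓; grade L3 < L5 ✗ → not eligible.
Dental Plan — status part-time ✓ (not excluded); service 241 days ≥ 2 months (≈60 days) ✓; 28 hrs/wk ≥ 24 ✓; age 48 ≥ 18 ✓ → eligible.
Identity Protection Plan — status part-time ✓ (not excluded); no waiver, service 241 days < 12 months (≈360 days) ✗ → not eligible.
Parking Benefit — service 241 days < 18 months (≈540 days) ✗ → not eligible.

Dental Plan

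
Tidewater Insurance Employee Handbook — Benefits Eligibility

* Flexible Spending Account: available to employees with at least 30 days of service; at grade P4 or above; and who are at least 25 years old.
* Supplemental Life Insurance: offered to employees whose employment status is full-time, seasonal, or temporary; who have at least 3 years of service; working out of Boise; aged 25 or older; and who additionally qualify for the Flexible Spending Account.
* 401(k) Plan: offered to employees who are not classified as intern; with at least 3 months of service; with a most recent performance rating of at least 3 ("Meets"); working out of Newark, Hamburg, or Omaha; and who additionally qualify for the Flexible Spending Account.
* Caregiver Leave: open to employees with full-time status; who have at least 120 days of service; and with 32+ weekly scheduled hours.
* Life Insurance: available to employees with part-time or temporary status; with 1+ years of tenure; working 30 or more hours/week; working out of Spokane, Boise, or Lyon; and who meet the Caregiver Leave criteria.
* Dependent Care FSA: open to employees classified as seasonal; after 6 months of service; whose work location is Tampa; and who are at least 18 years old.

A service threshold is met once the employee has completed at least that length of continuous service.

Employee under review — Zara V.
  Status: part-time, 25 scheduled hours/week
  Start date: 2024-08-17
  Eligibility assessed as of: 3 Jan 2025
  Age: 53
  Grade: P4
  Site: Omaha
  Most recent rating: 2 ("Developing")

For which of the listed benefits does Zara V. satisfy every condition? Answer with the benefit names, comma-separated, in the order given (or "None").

Service from 2024-08-17 to 3 Jan 2025: 139 days.
Flexible Spending Account — service 139 days ≥ 30 days ✓; grade P4 ≥ P4 ✓; age 53 ≥ 25 ✓ → eligible.
Supplemental Life Insurance — status part-time ✗ (requires full-time, seasonal, or temporary) → not eligible.
401(k) Plan — status part-time ✓ (not excluded); service 139 days ≥ 3 months (≈90 days) ✓; rating 2 < 3 ✗ → not eligible.
Caregiver Leave — status part-time ✗ (requires full-time) → not eligible.
Life Insurance — status part-time ✓; service 139 days < 1 year (≈365 days) ✗ → not eligible.
Dependent Care FSA — status part-time ✗ (requires seasonal) → not eligible.

Flexible Spending Account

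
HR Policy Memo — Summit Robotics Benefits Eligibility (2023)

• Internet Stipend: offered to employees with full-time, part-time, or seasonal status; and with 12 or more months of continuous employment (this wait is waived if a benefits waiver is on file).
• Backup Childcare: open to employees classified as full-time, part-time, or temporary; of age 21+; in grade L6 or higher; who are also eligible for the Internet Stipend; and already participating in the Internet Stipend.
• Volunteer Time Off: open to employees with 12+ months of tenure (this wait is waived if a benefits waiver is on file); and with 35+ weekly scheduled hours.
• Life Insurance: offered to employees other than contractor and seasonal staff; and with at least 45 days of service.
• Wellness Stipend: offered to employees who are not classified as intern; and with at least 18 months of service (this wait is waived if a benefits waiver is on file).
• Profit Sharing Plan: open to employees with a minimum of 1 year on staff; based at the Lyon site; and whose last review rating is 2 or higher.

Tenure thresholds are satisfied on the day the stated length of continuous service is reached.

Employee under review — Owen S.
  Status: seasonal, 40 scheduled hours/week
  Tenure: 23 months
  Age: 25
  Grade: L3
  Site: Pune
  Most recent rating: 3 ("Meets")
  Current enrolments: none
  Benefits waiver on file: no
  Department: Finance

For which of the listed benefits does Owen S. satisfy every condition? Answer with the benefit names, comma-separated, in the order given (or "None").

Internet Stipend — status seasonal ✓; no waiver, service 23 months ≥ 12 months ✓ → eligible.
Backup Childcare — status seasonal ✗ (requires full-time, part-time, or temporary) → not eligible.
Volunteer Time Off — no waiver, service 23 months ≥ 12 months ✓; 40 hrs/wk ≥ 35 ✓ → eligible.
Life Insurance — status seasonal ✗ (excluded) → not eligible.
Wellness Stipend — status seasonal ✓ (not excluded); no waiver, service 23 months ≥ 18 months ✓ → eligible.
Profit Sharing Plan — service 23 months ≥ 1 year (≈365 days) ✓; site Pune ✗ (not Lyon) → not eligible.

Internet Stipend, Volunteer Time Off, Wellness Stipend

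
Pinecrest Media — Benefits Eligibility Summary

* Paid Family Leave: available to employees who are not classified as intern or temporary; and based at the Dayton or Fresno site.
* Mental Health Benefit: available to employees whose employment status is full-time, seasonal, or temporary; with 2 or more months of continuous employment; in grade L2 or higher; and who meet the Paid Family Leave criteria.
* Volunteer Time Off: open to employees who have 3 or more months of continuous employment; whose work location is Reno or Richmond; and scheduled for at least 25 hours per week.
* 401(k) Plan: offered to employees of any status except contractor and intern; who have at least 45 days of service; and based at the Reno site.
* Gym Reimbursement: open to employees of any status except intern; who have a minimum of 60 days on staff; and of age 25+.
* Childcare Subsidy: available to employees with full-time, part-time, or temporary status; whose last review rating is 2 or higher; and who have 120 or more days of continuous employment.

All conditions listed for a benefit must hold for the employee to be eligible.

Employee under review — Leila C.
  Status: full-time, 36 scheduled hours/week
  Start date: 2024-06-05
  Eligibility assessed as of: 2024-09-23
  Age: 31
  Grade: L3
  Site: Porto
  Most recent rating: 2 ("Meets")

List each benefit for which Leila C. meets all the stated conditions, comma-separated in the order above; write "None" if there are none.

Gym Reimbursement

Service from 2024-06-05 to 2024-09-23: 110 days.
Paid Family Leave — status full-time ✓ (not excluded); site Porto ✗ (not Dayton or Fresno) → not eligible.
Mental Health Benefit — status full-time ✓; service 110 days ≥ 2 months (≈60 days) ✓; grade L3 ≥ L2 ✓; not eligible for Paid Family Leave ✗ → not eligible.
Volunteer Time Off — service 110 days ≥ 3 months (≈90 days) ✓; site Porto ✗ (not Reno or Richmond) → not eligible.
401(k) Plan — status full-time ✓ (not excluded); service 110 days ≥ 45 days ✓; site Porto ✗ (not Reno) → not eligible.
Gym Reimbursement — status full-time ✓ (not excluded); service 110 days ≥ 60 days ✓; age 31 ≥ 25 ✓ → eligible.
Childcare Subsidy — status full-time ✓; rating 2 ≥ 2 ✓; service 110 days < 120 days ✗ → not eligible.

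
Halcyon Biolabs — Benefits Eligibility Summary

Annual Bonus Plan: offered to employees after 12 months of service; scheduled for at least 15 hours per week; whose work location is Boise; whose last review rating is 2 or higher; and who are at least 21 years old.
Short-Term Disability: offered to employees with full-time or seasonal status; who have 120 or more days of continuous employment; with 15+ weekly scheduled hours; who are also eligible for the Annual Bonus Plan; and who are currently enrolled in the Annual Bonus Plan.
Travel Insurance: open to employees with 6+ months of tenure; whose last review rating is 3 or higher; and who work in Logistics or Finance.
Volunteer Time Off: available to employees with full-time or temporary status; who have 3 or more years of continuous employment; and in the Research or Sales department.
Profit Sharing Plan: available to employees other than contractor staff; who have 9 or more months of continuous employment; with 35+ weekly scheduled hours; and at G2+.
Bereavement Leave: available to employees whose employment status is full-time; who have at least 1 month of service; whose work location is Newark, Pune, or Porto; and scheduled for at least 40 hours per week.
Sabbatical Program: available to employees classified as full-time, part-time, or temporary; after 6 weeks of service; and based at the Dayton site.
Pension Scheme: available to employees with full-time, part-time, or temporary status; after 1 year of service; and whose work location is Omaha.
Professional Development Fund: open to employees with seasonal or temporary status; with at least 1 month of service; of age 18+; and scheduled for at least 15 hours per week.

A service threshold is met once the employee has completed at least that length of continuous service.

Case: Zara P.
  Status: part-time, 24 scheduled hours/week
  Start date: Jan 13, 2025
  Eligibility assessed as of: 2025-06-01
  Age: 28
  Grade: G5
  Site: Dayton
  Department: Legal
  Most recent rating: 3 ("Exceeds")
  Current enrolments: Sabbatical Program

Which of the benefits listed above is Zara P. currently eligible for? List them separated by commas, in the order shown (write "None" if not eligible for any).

Service from Jan 13, 2025 to 2025-06-01: 139 days.
Annual Bonus Plan — service 139 days < 12 months (≈360 days) ✗ → not eligible.
Short-Term Disability — status part-time ✗ (requires full-time or seasonal) → not eligible.
Travel Insurance — service 139 days < 6 months (≈180 days) ✗ → not eligible.
Volunteer Time Off — status part-time ✗ (requires full-time or temporary) → not eligible.
Profit Sharing Plan — status part-time ✓ (not excluded); service 139 days < 9 months (≈270 days) ✗ → not eligible.
Bereavement Leave — status part-time ✗ (requires full-time) → not eligible.
Sabbatical Program — status part-time ✓; service 139 days ≥ 6 weeks (≈42 days) ✓; site Dayton ✓ → eligible.
Pension Scheme — status part-time ✓; service 139 days < 1 year (≈365 days) ✗ → not eligible.
Professional Development Fund — status part-time ✗ (requires seasonal or temporary) → not eligible.

Sabbatical Program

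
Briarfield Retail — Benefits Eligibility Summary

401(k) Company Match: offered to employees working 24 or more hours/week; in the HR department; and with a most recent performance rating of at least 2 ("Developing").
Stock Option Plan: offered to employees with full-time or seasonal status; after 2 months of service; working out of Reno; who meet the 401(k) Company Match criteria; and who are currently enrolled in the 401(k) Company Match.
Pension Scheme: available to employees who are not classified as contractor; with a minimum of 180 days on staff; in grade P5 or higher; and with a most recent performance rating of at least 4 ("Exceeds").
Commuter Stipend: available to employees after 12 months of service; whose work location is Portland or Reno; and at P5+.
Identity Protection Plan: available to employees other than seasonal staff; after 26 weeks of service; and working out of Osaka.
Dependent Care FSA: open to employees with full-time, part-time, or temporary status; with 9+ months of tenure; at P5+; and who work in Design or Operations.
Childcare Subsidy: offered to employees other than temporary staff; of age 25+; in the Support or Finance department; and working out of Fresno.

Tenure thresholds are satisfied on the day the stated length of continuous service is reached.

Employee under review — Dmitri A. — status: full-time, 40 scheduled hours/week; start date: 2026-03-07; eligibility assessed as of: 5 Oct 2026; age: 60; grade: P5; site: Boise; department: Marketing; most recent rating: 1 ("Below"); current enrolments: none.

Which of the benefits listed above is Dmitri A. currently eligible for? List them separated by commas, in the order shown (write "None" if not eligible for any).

None

Service from 2026-03-07 to 5 Oct 2026: 212 days.
401(k) Company Match — 40 hrs/wk ≥ 24 ✓; dept Marketing ✗ → not eligible.
Stock Option Plan — status full-time ✓; service 212 days ≥ 2 months (≈60 days) ✓; site Boise ✗ (not Reno) → not eligible.
Pension Scheme — status full-time ✓ (not excluded); service 212 days ≥ 180 days ✓; grade P5 ≥ P5 ✓; rating 1 < 4 ✗ → not eligible.
Commuter Stipend — service 212 days < 12 months (≈360 days) ✗ → not eligible.
Identity Protection Plan — status full-time ✓ (not excluded); service 212 days ≥ 26 weeks (≈182 days) ✓; site Boise ✗ (not Osaka) → not eligible.
Dependent Care FSA — status full-time ✓; service 212 days < 9 months (≈270 days) ✗ → not eligible.
Childcare Subsidy — status full-time ✓ (not excluded); age 60 ≥ 25 ✓; dept Marketing ✗ → not eligible.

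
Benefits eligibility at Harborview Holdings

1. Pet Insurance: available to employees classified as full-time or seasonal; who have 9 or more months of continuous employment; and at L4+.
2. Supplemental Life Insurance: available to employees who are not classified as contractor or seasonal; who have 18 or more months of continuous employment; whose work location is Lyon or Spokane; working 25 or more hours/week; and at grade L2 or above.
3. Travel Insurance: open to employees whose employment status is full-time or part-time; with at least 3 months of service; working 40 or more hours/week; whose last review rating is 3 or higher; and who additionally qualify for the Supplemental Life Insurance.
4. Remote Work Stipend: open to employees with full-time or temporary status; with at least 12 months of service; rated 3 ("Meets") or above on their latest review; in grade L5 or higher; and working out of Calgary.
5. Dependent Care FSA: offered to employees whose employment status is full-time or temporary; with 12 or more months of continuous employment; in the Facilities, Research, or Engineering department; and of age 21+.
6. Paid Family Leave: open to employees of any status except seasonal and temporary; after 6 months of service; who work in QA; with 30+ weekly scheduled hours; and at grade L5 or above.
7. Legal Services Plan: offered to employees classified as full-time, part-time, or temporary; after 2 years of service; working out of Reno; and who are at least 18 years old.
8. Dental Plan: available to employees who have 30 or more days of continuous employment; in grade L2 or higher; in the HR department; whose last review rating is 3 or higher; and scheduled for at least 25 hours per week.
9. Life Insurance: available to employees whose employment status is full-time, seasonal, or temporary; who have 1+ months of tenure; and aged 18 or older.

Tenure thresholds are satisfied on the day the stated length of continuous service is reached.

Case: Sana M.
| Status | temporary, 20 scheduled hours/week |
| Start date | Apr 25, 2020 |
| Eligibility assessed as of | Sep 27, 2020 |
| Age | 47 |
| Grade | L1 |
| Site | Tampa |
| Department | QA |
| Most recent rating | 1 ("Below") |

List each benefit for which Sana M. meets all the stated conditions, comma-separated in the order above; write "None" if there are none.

Life Insurance

Service from Apr 25, 2020 to Sep 27, 2020: 155 days.
Pet Insurance — status temporary ✗ (requires full-time or seasonal) → not eligible.
Supplemental Life Insurance — status temporary ✓ (not excluded); service 155 days < 18 months (≈540 days) ✗ → not eligible.
Travel Insurance — status temporary ✗ (requires full-time or part-time) → not eligible.
Remote Work Stipend — status temporary ✓; service 155 days < 12 months (≈360 days) ✗ → not eligible.
Dependent Care FSA — status temporary ✓; service 155 days < 12 months (≈360 days) ✗ → not eligible.
Paid Family Leave — status temporary ✗ (excluded) → not eligible.
Legal Services Plan — status temporary ✓; service 155 days < 2 years (≈730 days) ✗ → not eligible.
Dental Plan — service 155 days ≥ 30 days ✓; grade L1 < L2 ✗ → not eligible.
Life Insurance — status temporary ✓; service 155 days ≥ 1 month (≈30 days) ✓; age 47 ≥ 18 ✓ → eligible.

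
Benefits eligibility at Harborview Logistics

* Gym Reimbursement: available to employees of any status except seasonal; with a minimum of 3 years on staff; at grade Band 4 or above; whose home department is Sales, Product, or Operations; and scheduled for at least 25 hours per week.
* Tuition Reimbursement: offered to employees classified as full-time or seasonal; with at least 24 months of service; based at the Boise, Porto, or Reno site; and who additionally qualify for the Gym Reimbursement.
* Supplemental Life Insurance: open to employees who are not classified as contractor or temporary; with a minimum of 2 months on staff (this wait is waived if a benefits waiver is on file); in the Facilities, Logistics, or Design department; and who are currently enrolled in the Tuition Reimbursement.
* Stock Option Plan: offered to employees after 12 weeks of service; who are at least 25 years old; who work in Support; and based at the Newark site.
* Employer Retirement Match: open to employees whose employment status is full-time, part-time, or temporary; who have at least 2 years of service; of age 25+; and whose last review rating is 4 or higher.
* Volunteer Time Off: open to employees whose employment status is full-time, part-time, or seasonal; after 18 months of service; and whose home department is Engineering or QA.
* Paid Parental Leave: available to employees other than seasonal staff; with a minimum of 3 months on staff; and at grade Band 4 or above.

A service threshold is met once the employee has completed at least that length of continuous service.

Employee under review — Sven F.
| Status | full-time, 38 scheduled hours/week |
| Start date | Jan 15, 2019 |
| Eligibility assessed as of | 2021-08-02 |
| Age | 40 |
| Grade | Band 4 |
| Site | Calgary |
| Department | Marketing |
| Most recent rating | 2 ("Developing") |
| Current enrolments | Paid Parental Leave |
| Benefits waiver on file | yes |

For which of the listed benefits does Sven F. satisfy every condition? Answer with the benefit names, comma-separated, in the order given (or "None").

Service from Jan 15, 2019 to 2021-08-02: 930 days.
Gym Reimbursement — status full-time ✓ (not excluded); service 930 days < 3 years (≈1095 days) ✗ → not eligible.
Tuition Reimbursement — status full-time ✓; service 930 days ≥ 24 months (≈720 days) ✓; site Calgary ✗ (not Boise, Porto, or Reno) → not eligible.
Supplemental Life Insurance — status full-time ✓ (not excluded); benefits waiver on file ✓; dept Marketing ✗ → not eligible.
Stock Option Plan — service 930 days ≥ 12 weeks (≈84 days) ✓; age 40 ≥ 25 ✓; dept Marketing ✗ → not eligible.
Employer Retirement Match — status full-time ✓; service 930 days ≥ 2 years (≈730 days) ✓; age 40 ≥ 25 ✓; rating 2 < 4 ✗ → not eligible.
Volunteer Time Off — status full-time ✓; service 930 days ≥ 18 months (≈540 days) ✓; dept Marketing ✗ → not eligible.
Paid Parental Leave — status full-time ✓ (not excluded); service 930 days ≥ 3 months (≈90 days) ✓; grade Band 4 ≥ Band 4 ✓ → eligible.

Paid Parental Leave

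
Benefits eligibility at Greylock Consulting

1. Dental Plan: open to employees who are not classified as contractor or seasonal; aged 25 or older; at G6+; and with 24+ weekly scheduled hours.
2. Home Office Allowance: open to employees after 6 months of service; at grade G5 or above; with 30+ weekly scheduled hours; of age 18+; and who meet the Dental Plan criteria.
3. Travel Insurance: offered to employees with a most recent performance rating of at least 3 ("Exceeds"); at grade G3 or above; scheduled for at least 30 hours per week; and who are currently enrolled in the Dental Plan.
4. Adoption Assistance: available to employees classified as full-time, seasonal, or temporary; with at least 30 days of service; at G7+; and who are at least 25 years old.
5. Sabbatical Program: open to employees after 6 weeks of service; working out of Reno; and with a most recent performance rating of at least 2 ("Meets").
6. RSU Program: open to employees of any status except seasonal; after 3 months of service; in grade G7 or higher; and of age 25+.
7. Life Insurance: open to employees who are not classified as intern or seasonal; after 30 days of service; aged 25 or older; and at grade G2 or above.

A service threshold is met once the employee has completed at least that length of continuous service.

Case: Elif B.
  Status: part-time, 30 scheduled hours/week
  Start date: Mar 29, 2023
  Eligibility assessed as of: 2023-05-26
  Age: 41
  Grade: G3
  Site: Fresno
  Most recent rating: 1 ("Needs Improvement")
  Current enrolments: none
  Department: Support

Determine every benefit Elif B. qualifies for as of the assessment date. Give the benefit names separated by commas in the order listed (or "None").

Life Insurance

Service from Mar 29, 2023 to 2023-05-26: 58 days.
Dental Plan — status part-time ✓ (not excluded); age 41 ≥ 25 ✓; grade G3 < G6 ✗ → not eligible.
Home Office Allowance — service 58 days < 6 months (≈180 days) ✗ → not eligible.
Travel Insurance — rating 1 < 3 ✗ → not eligible.
Adoption Assistance — status part-time ✗ (requires full-time, seasonal, or temporary) → not eligible.
Sabbatical Program — service 58 days ≥ 6 weeks (≈42 days) ✓; site Fresno ✗ (not Reno) → not eligible.
RSU Program — status part-time ✓ (not excluded); service 58 days < 3 months (≈90 days) ✗ → not eligible.
Life Insurance — status part-time ✓ (not excluded); service 58 days ≥ 30 days ✓; age 41 ≥ 25 ✓; grade G3 ≥ G2 ✓ → eligible.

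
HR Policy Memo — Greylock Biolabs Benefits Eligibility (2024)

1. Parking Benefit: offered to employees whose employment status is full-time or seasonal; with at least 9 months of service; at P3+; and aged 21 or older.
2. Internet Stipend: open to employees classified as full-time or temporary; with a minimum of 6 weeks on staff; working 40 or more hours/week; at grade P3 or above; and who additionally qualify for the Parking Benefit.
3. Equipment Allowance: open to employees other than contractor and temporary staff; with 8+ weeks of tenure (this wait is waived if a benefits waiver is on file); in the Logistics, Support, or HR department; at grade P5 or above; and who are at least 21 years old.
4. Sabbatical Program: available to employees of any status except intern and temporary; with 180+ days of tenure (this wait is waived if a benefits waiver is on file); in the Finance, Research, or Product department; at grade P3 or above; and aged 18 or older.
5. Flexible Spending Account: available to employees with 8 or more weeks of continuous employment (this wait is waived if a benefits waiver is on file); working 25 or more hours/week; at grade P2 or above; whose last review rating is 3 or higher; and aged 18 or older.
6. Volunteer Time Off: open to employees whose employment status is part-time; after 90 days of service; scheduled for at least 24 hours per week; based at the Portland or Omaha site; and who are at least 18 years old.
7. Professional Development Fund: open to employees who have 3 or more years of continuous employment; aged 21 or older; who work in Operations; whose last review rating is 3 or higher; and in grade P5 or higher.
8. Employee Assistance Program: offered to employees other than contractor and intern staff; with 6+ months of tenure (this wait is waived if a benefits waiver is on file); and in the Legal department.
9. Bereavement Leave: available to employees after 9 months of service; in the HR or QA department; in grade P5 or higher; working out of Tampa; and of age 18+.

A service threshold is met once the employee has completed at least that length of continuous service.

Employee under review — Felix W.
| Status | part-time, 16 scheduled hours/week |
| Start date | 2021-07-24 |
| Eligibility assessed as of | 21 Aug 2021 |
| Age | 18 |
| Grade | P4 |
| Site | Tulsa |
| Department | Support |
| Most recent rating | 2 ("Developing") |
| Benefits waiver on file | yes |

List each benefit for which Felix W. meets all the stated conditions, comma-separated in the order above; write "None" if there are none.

Service from 2021-07-24 to 21 Aug 2021: 28 days.
Parking Benefit — status part-time ✗ (requires full-time or seasonal) → not eligible.
Internet Stipend — status part-time ✗ (requires full-time or temporary) → not eligible.
Equipment Allowance — status part-time ✓ (not excluded); benefits waiver on file ✓; dept Support ✓; grade P4 < P5 ✗ → not eligible.
Sabbatical Program — status part-time ✓ (not excluded); benefits waiver on file ✓; dept Support ✗ → not eligible.
Flexible Spending Account — benefits waiver on file ✓; 16 hrs/wk < 25 ✗ → not eligible.
Volunteer Time Off — status part-time ✓; service 28 days < 90 days ✗ → not eligible.
Professional Development Fund — service 28 days < 3 years (≈1095 days) ✗ → not eligible.
Employee Assistance Program — status part-time ✓ (not excluded); benefits waiver on file ✓; dept Support ✗ → not eligible.
Bereavement Leave — service 28 days < 9 months (≈270 days) ✗ → not eligible.

None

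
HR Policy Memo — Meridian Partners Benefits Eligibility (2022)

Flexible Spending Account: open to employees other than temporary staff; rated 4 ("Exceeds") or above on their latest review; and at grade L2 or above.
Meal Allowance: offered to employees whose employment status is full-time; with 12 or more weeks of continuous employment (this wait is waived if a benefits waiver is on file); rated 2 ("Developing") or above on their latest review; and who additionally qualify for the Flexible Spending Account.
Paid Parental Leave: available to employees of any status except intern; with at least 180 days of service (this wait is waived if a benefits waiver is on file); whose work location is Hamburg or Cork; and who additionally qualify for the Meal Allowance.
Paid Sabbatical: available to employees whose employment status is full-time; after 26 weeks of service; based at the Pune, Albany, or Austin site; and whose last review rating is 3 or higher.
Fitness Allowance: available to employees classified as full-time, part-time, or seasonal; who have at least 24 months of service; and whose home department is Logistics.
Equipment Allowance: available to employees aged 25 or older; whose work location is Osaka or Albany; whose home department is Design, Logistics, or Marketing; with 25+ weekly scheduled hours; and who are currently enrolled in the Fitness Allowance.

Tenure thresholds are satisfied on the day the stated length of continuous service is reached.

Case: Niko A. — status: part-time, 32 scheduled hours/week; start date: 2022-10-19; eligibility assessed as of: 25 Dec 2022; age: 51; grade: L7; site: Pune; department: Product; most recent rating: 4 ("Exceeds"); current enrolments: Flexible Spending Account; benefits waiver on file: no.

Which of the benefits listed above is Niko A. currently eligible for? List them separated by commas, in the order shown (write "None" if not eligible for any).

Flexible Spending Account

Service from 2022-10-19 to 25 Dec 2022: 67 days.
Flexible Spending Account — status part-time ✓ (not excluded); rating 4 ≥ 4 ✓; grade L7 ≥ L2 ✓ → eligible.
Meal Allowance — status part-time ✗ (requires full-time) → not eligible.
Paid Parental Leave — status part-time ✓ (not excluded); no waiver, service 67 days < 180 days ✗ → not eligible.
Paid Sabbatical — status part-time ✗ (requires full-time) → not eligible.
Fitness Allowance — status part-time ✓; service 67 days < 24 months (≈720 days) ✗ → not eligible.
Equipment Allowance — age 51 ≥ 25 ✓; site Pune ✗ (not Osaka or Albany) → not eligible.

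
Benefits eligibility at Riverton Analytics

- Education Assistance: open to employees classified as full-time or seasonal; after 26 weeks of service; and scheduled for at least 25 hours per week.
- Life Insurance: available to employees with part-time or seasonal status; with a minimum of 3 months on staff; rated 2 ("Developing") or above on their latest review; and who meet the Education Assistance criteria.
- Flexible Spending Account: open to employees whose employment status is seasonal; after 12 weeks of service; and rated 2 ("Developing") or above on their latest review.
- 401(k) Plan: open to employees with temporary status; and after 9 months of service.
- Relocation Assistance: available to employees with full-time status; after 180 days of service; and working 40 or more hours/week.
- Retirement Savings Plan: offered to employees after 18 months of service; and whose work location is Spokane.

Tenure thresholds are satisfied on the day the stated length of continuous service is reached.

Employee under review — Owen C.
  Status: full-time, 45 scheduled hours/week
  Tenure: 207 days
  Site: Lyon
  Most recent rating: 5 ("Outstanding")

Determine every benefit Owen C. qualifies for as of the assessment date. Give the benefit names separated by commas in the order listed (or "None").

Education Assistance, Relocation Assistance

Education Assistance — status full-time ✓; service 207 days ≥ 26 weeks (≈182 days) ✓; 45 hrs/wk ≥ 25 ✓ → eligible.
Life Insurance — status full-time ✗ (requires part-time or seasonal) → not eligible.
Flexible Spending Account — status full-time ✗ (requires seasonal) → not eligible.
401(k) Plan — status full-time ✗ (requires temporary) → not eligible.
Relocation Assistance — status full-time ✓; service 207 days ≥ 180 days ✓; 45 hrs/wk ≥ 40 ✓ → eligible.
Retirement Savings Plan — service 207 days < 18 months (≈540 days) ✗ → not eligible.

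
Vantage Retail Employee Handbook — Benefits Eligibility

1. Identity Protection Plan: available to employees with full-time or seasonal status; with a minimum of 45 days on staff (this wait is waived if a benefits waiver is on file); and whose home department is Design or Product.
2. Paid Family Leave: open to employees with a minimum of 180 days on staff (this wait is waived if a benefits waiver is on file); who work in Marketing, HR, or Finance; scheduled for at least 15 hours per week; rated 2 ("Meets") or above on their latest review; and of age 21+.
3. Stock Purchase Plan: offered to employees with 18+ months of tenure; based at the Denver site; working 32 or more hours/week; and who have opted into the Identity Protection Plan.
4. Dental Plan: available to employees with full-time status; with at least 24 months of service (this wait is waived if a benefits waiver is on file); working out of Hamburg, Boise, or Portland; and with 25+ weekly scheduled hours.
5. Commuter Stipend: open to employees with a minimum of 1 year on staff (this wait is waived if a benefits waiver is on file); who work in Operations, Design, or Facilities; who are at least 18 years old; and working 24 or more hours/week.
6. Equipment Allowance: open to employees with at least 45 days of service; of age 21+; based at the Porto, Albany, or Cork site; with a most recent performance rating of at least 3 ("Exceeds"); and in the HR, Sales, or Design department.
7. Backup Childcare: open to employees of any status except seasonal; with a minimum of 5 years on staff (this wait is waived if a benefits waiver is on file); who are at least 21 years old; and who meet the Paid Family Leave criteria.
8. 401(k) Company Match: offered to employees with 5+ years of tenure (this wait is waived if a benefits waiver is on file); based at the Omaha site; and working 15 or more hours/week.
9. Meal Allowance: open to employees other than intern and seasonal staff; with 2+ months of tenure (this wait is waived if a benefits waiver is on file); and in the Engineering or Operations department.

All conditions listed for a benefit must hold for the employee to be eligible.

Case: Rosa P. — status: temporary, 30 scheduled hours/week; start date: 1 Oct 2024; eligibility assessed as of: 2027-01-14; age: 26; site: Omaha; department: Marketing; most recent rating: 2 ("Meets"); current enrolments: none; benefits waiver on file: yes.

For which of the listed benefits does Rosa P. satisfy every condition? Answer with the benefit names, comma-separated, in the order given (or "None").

Paid Family Leave, Backup Childcare, 401(k) Company Match

Service from 1 Oct 2024 to 2027-01-14: 835 days.
Identity Protection Plan — status temporary ✗ (requires full-time or seasonal) → not eligible.
Paid Family Leave — benefits waiver on file ✓; dept Marketing ✓; 30 hrs/wk ≥ 15 ✓; rating 2 ≥ 2 ✓; age 26 ≥ 21 ✓ → eligible.
Stock Purchase Plan — service 835 days ≥ 18 months (≈540 days) ✓; site Omaha ✗ (not Denver) → not eligible.
Dental Plan — status temporary ✗ (requires full-time) → not eligible.
Commuter Stipend — benefits waiver on file ✓; dept Marketing ✗ → not eligible.
Equipment Allowance — service 835 days ≥ 45 days ✓; age 26 ≥ 21 ✓; site Omaha ✗ (not Porto, Albany, or Cork) → not eligible.
Backup Childcare — status temporary ✓ (not excluded); benefits waiver on file ✓; age 26 ≥ 21 ✓; eligible for Paid Family Leave ✓ → eligible.
401(k) Company Match — benefits waiver on file ✓; site Omaha ✓; 30 hrs/wk ≥ 15 ✓ → eligible.
Meal Allowance — status temporary ✓ (not excluded); benefits waiver on file ✓; dept Marketing ✗ → not eligible.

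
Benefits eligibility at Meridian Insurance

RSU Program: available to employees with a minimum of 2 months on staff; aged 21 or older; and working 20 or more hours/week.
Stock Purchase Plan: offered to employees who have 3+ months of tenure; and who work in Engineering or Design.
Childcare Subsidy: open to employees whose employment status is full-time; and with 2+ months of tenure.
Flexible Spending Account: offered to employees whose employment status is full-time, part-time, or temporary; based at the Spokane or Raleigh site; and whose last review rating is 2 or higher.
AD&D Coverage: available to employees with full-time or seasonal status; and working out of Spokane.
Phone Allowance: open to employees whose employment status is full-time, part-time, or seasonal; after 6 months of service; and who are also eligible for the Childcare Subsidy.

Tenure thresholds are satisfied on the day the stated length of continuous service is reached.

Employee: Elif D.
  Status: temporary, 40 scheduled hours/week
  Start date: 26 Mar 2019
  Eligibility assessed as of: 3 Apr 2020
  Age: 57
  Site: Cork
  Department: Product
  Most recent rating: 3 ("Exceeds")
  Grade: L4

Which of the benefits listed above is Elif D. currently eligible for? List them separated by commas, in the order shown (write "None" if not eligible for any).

Service from 26 Mar 2019 to 3 Apr 2020: 374 days.
RSU Program — service 374 days ≥ 2 months (≈60 days) ✓; age 57 ≥ 21 ✓; 40 hrs/wk ≥ 20 ✓ → eligible.
Stock Purchase Plan — service 374 days ≥ 3 months (≈90 days) ✓; dept Product ✗ → not eligible.
Childcare Subsidy — status temporary ✗ (requires full-time) → not eligible.
Flexible Spending Account — status temporary ✓; site Cork ✗ (not Spokane or Raleigh) → not eligible.
AD&D Coverage — status temporary ✗ (requires full-time or seasonal) → not eligible.
Phone Allowance — status temporary ✗ (requires full-time, part-time, or seasonal) → not eligible.

RSU Program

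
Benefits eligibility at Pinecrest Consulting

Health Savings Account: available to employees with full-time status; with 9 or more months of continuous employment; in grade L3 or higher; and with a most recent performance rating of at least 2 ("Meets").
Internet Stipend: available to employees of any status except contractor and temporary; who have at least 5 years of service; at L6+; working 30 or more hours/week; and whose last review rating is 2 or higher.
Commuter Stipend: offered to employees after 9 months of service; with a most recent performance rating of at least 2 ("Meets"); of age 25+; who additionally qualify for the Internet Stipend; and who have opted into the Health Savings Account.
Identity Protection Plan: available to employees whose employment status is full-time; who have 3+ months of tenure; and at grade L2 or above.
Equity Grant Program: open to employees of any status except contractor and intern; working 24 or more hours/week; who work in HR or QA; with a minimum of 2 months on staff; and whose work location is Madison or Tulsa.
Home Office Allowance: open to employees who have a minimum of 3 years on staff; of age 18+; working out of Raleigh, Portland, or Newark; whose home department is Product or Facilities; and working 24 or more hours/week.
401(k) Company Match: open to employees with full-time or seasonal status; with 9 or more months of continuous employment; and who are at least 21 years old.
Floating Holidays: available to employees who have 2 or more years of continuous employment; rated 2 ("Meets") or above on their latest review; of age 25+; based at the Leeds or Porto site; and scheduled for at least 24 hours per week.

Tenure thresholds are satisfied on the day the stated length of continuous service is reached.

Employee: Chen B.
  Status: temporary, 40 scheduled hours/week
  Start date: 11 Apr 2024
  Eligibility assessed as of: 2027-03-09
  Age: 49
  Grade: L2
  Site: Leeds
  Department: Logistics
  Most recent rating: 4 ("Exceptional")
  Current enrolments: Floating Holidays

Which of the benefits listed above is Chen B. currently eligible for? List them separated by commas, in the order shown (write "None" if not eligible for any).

Floating Holidays

Service from 11 Apr 2024 to 2027-03-09: 1062 days.
Health Savings Account — status temporary ✗ (requires full-time) → not eligible.
Internet Stipend — status temporary ✗ (excluded) → not eligible.
Commuter Stipend — service 1062 days ≥ 9 months (≈270 days) ✓; rating 4 ≥ 2 ✓; age 49 ≥ 25 ✓; not eligible for Internet Stipend ✗ → not eligible.
Identity Protection Plan — status temporary ✗ (requires full-time) → not eligible.
Equity Grant Program — status temporary ✓ (not excluded); 40 hrs/wk ≥ 24 ✓; dept Logistics ✗ → not eligible.
Home Office Allowance — service 1062 days < 3 years (≈1095 days) ✗ → not eligible.
401(k) Company Match — status temporary ✗ (requires full-time or seasonal) → not eligible.
Floating Holidays — service 1062 days ≥ 2 years (≈730 days) ✓; rating 4 ≥ 2 ✓; age 49 ≥ 25 ✓; site Leeds ✓; 40 hrs/wk ≥ 24 ✓ → eligible.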